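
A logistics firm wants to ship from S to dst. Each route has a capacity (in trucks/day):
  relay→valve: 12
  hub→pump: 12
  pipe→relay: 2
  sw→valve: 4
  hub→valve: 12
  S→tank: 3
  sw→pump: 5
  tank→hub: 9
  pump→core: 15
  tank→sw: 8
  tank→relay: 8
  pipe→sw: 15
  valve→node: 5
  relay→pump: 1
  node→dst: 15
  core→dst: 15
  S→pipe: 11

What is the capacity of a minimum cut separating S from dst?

Max flow = 14 (via 6 augmenting paths).
In the residual at optimum, the set reachable from S is {S}.
Cut edges: S→tank (cap 3), S→pipe (cap 11). Sum = 14.

14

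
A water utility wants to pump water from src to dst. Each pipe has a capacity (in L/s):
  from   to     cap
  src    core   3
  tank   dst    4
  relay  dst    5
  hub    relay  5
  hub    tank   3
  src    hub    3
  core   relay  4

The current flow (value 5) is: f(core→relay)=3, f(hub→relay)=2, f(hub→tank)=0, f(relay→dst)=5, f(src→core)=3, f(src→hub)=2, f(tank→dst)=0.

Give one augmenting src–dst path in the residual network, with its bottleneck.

Residual along src→hub→tank→dst: src→hub: 1, hub→tank: 3, tank→dst: 4.
Bottleneck = min = 1.

src→hub→tank→dst, bottleneck 1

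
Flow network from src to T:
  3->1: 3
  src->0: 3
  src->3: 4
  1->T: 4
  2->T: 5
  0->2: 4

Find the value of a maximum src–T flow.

Augment src->0->2->T: bottleneck 3. Total 3.
Augment src->3->1->T: bottleneck 3. Total 6.
No augmenting path remains in the residual graph.

6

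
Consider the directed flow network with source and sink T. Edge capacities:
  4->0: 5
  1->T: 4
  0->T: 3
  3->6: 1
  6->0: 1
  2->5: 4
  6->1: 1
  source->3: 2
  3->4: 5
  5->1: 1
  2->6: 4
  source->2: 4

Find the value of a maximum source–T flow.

5

Augment source->2->5->1->T: bottleneck 1. Total 1.
Augment source->2->6->1->T: bottleneck 1. Total 2.
Augment source->2->6->0->T: bottleneck 1. Total 3.
Augment source->3->4->0->T: bottleneck 2. Total 5.
No augmenting path remains in the residual graph.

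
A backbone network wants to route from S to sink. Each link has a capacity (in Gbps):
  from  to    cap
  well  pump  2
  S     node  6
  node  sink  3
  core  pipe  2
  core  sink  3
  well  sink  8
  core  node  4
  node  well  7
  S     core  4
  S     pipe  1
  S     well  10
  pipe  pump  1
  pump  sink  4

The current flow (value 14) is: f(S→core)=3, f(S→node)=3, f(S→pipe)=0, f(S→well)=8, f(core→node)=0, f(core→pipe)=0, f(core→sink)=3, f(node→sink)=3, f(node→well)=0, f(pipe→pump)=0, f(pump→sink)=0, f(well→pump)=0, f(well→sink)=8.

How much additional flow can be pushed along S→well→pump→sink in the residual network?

2

Residual capacities along the path: S→well: 2, well→pump: 2, pump→sink: 4.
Minimum is 2.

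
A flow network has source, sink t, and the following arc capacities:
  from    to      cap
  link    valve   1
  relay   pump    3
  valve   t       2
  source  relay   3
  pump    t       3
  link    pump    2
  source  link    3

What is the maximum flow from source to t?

Augment source->link->valve->t: bottleneck 1. Total 1.
Augment source->link->pump->t: bottleneck 2. Total 3.
Augment source->relay->pump->t: bottleneck 1. Total 4.
No augmenting path remains in the residual graph.

4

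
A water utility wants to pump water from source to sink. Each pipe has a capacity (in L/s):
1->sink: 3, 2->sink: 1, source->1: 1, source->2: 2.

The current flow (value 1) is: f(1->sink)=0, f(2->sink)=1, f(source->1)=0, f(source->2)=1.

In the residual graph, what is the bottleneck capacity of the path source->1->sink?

Residual capacities along the path: source->1: 1, 1->sink: 3.
Minimum is 1.

1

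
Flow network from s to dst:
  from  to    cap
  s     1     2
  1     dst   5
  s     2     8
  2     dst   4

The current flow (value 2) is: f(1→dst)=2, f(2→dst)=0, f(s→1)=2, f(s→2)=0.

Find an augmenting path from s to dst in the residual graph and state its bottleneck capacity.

Residual along s→2→dst: s→2: 8, 2→dst: 4.
Bottleneck = min = 4.

s→2→dst, bottleneck 4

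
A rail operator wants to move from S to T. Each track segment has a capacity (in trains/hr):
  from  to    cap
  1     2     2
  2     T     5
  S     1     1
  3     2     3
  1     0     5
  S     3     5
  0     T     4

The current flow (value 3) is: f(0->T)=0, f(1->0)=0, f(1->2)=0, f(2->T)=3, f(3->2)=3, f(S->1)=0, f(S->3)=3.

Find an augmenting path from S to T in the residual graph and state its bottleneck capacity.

S->1->2->T, bottleneck 1

Residual along S->1->2->T: S->1: 1, 1->2: 2, 2->T: 2.
Bottleneck = min = 1.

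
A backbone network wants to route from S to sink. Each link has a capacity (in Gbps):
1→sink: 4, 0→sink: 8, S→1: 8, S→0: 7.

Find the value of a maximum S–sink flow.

Augment S→0→sink: bottleneck 7. Total 7.
Augment S→1→sink: bottleneck 4. Total 11.
No augmenting path remains in the residual graph.

11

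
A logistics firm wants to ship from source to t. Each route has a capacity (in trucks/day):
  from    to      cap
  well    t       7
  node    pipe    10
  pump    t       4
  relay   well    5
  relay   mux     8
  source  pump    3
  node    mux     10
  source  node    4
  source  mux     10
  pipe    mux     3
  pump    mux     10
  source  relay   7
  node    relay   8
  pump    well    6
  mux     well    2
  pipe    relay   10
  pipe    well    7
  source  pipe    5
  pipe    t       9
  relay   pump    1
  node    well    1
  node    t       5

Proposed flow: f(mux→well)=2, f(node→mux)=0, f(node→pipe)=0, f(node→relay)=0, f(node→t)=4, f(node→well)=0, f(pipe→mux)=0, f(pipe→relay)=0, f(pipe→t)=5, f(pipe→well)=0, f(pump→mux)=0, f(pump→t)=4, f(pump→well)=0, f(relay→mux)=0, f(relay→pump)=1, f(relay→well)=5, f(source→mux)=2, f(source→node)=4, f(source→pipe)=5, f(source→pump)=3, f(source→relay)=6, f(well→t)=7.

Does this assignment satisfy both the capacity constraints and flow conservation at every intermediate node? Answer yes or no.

Yes

Every edge has 0 ≤ f(e) ≤ cap(e).
At each intermediate node, inflow equals outflow.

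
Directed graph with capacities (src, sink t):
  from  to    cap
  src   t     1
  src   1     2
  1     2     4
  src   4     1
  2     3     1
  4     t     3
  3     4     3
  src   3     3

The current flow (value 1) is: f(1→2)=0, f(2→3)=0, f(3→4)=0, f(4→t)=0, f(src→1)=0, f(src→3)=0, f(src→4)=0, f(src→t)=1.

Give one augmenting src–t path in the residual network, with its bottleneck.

Residual along src→4→t: src→4: 1, 4→t: 3.
Bottleneck = min = 1.

src→4→t, bottleneck 1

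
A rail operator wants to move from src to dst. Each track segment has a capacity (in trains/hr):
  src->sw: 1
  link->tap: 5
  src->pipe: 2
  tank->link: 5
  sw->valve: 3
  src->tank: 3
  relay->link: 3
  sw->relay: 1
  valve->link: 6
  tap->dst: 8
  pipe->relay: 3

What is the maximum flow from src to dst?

5

Augment src->tank->link->tap->dst: bottleneck 3. Total 3.
Augment src->pipe->relay->link->tap->dst: bottleneck 2. Total 5.
No augmenting path remains in the residual graph.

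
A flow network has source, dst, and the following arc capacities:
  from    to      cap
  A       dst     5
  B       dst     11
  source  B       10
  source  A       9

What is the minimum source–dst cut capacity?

15

Max flow = 15 (via 2 augmenting paths).
In the residual at optimum, the set reachable from source is {A, source}.
Cut edges: source→B (cap 10), A→dst (cap 5). Sum = 15.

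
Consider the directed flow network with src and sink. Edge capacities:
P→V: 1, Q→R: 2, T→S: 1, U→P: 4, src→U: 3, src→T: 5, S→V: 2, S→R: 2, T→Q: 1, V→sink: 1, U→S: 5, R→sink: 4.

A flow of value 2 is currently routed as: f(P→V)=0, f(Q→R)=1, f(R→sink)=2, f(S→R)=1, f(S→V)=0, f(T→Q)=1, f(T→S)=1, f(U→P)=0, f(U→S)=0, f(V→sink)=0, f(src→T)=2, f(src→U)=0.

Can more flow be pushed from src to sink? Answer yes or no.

Yes

Residual path src→U→S→R→sink has bottleneck 1 > 0.
Pushing 1 along it raises the flow to 3, so the given flow is not maximum.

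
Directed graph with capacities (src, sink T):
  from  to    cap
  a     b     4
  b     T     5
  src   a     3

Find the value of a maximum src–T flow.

Augment src→a→b→T: bottleneck 3. Total 3.
No augmenting path remains in the residual graph.

3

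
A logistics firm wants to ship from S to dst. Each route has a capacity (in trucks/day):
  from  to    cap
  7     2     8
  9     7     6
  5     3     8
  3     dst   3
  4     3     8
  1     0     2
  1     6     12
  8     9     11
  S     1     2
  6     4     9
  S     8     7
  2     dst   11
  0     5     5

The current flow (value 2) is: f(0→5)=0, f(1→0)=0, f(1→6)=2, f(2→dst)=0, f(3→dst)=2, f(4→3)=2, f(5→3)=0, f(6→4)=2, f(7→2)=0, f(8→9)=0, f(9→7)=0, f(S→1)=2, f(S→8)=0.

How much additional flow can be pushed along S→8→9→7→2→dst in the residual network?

Residual capacities along the path: S→8: 7, 8→9: 11, 9→7: 6, 7→2: 8, 2→dst: 11.
Minimum is 6.

6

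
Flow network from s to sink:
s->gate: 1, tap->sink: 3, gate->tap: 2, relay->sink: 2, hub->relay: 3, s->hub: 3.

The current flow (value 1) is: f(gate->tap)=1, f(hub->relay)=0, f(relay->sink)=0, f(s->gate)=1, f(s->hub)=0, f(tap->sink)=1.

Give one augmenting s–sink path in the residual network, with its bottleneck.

Residual along s->hub->relay->sink: s->hub: 3, hub->relay: 3, relay->sink: 2.
Bottleneck = min = 2.

s->hub->relay->sink, bottleneck 2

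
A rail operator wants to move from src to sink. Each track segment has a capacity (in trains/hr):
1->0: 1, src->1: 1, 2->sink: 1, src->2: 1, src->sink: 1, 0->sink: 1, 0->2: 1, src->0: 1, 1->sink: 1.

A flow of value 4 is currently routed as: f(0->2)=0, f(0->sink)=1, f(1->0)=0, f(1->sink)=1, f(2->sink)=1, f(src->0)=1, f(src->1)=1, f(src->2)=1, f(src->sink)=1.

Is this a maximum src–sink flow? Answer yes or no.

Yes

Residual reachable from src: {src}; sink is not reachable.
Saturated cut: src->1, src->0, src->2, src->sink with total capacity 4 = current flow value. Flow is maximum.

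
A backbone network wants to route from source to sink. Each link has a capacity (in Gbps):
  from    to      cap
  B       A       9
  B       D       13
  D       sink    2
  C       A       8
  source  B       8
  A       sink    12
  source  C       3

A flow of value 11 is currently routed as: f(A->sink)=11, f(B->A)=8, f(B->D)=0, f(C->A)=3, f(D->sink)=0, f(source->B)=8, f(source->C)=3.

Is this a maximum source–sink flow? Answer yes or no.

Yes

Residual reachable from source: {source}; sink is not reachable.
Saturated cut: source->C, source->B with total capacity 11 = current flow value. Flow is maximum.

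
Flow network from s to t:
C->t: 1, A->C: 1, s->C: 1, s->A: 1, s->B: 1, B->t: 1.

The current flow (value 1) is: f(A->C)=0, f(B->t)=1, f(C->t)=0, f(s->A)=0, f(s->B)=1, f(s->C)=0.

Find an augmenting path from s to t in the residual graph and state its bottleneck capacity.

s->C->t, bottleneck 1

Residual along s->C->t: s->C: 1, C->t: 1.
Bottleneck = min = 1.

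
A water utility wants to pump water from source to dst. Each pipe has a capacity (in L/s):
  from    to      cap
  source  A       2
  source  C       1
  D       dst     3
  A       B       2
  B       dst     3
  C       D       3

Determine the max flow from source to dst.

3

Augment source→A→B→dst: bottleneck 2. Total 2.
Augment source→C→D→dst: bottleneck 1. Total 3.
No augmenting path remains in the residual graph.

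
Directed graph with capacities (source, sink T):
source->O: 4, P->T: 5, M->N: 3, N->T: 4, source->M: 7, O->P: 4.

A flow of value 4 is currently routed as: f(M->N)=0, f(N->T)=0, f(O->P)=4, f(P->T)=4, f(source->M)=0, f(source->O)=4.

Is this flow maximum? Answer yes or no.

No

Residual path source->M->N->T has bottleneck 3 > 0.
Pushing 3 along it raises the flow to 7, so the given flow is not maximum.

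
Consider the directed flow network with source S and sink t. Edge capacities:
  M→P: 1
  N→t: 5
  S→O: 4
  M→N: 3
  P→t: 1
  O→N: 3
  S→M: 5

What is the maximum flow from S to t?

Augment S→M→P→t: bottleneck 1. Total 1.
Augment S→M→N→t: bottleneck 3. Total 4.
Augment S→O→N→t: bottleneck 2. Total 6.
No augmenting path remains in the residual graph.

6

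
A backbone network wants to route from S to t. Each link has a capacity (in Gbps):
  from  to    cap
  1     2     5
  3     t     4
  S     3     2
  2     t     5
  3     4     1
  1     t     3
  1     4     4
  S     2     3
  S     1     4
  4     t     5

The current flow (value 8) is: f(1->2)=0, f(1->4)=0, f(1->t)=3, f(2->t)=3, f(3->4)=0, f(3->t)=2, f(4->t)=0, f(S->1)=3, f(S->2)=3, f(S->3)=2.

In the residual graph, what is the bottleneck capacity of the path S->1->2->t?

1

Residual capacities along the path: S->1: 1, 1->2: 5, 2->t: 2.
Minimum is 1.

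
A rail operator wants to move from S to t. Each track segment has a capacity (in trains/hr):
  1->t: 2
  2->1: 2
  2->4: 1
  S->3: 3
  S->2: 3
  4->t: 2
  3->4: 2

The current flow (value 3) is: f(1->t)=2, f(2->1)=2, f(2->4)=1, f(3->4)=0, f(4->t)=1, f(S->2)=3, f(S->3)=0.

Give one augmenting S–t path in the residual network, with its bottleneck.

Residual along S->3->4->t: S->3: 3, 3->4: 2, 4->t: 1.
Bottleneck = min = 1.

S->3->4->t, bottleneck 1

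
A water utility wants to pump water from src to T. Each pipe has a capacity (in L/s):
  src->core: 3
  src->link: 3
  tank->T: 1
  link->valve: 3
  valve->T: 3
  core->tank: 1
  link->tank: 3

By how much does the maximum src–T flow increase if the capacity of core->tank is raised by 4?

0

Original max flow = 4.
Even with extra capacity on core->tank, another cut of capacity 4 remains binding.
New max flow = 4. Increase = 0.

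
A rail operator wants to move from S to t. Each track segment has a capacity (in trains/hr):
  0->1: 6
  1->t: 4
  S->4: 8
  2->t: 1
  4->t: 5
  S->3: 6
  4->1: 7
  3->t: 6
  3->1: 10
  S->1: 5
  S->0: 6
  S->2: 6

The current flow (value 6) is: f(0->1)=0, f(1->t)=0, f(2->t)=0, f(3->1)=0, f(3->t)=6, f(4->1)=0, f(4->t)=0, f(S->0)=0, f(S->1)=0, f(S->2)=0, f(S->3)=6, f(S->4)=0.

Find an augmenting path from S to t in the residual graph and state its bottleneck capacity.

Residual along S->4->t: S->4: 8, 4->t: 5.
Bottleneck = min = 5.

S->4->t, bottleneck 5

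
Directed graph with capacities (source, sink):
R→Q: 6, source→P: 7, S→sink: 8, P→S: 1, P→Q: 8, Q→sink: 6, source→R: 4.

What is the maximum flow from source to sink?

7

Augment source→P→S→sink: bottleneck 1. Total 1.
Augment source→P→Q→sink: bottleneck 6. Total 7.
No augmenting path remains in the residual graph.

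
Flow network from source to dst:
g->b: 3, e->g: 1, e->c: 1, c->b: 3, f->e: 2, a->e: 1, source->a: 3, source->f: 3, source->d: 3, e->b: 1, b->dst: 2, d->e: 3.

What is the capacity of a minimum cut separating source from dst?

Max flow = 2 (via 2 augmenting paths).
In the residual at optimum, the set reachable from source is {a, b, c, d, e, f, g, source}.
Cut edges: b->dst (cap 2). Sum = 2.

2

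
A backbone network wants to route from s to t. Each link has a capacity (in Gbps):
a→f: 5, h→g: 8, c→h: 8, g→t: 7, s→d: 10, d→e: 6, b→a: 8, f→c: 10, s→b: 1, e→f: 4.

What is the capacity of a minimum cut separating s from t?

Max flow = 5 (via 2 augmenting paths).
In the residual at optimum, the set reachable from s is {d, e, s}.
Cut edges: s→b (cap 1), e→f (cap 4). Sum = 5.

5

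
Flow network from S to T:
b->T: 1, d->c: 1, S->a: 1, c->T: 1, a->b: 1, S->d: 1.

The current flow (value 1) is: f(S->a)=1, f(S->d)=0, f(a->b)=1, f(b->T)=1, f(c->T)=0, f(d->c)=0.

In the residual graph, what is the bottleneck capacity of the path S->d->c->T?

Residual capacities along the path: S->d: 1, d->c: 1, c->T: 1.
Minimum is 1.

1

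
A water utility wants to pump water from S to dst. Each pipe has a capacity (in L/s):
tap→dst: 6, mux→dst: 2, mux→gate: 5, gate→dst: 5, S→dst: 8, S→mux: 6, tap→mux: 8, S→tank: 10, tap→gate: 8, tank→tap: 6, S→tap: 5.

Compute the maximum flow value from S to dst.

Augment S→dst: bottleneck 8. Total 8.
Augment S→tap→dst: bottleneck 5. Total 13.
Augment S→mux→dst: bottleneck 2. Total 15.
Augment S→tank→tap→dst: bottleneck 1. Total 16.
Augment S→mux→gate→dst: bottleneck 4. Total 20.
Augment S→tank→tap→gate→dst: bottleneck 1. Total 21.
No augmenting path remains in the residual graph.

21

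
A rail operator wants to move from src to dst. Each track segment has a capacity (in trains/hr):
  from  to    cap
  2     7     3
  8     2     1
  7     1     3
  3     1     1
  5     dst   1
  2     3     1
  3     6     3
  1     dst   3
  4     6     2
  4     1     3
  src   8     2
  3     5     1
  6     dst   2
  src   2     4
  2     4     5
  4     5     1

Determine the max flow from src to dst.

5

Augment src->2->3->6->dst: bottleneck 1. Total 1.
Augment src->2->7->1->dst: bottleneck 3. Total 4.
Augment src->8->2->4->6->dst: bottleneck 1. Total 5.
No augmenting path remains in the residual graph.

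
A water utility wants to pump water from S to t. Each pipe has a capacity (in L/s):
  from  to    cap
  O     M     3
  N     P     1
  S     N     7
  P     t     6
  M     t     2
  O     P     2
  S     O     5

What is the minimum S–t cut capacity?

5

Max flow = 5 (via 3 augmenting paths).
In the residual at optimum, the set reachable from S is {M, N, O, S}.
Cut edges: N→P (cap 1), O→P (cap 2), M→t (cap 2). Sum = 5.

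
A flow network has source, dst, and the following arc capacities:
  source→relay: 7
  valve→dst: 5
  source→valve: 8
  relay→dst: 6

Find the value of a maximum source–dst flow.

11

Augment source→valve→dst: bottleneck 5. Total 5.
Augment source→relay→dst: bottleneck 6. Total 11.
No augmenting path remains in the residual graph.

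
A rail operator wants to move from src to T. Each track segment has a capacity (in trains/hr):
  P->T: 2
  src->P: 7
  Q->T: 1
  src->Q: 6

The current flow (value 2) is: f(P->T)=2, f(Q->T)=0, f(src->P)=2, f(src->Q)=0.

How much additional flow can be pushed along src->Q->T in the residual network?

Residual capacities along the path: src->Q: 6, Q->T: 1.
Minimum is 1.

1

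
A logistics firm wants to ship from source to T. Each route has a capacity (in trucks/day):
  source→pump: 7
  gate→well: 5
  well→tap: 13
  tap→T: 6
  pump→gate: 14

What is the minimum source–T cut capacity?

5

Max flow = 5 (via 1 augmenting path).
In the residual at optimum, the set reachable from source is {gate, pump, source}.
Cut edges: gate→well (cap 5). Sum = 5.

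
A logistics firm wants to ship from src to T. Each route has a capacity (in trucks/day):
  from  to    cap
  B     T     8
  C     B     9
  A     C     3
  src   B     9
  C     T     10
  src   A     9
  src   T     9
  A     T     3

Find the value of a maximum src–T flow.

Augment src→T: bottleneck 9. Total 9.
Augment src→A→T: bottleneck 3. Total 12.
Augment src→B→T: bottleneck 8. Total 20.
Augment src→A→C→T: bottleneck 3. Total 23.
No augmenting path remains in the residual graph.

23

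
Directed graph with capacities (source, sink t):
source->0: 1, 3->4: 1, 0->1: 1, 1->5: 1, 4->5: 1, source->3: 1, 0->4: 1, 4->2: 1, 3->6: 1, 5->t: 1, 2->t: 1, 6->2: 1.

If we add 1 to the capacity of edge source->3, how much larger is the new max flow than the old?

0

Original max flow = 2.
Even with extra capacity on source->3, another cut of capacity 2 remains binding.
New max flow = 2. Increase = 0.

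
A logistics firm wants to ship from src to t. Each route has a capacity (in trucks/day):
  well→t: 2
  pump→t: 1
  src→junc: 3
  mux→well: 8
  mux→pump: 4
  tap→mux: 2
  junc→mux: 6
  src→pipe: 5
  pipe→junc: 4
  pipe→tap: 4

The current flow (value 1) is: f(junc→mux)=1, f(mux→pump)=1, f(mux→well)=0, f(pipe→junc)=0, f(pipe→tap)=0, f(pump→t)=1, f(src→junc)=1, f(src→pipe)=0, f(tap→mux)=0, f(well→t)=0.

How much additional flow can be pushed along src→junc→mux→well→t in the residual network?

2

Residual capacities along the path: src→junc: 2, junc→mux: 5, mux→well: 8, well→t: 2.
Minimum is 2.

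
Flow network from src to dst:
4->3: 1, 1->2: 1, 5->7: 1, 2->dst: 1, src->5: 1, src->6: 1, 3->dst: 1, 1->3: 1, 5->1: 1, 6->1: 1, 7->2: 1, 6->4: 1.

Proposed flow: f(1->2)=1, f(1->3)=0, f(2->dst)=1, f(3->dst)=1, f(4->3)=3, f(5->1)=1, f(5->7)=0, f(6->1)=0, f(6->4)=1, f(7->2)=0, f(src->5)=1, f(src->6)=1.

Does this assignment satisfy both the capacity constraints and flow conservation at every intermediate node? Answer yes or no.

No

Capacity violated on 4->3: flow 3 > capacity 1.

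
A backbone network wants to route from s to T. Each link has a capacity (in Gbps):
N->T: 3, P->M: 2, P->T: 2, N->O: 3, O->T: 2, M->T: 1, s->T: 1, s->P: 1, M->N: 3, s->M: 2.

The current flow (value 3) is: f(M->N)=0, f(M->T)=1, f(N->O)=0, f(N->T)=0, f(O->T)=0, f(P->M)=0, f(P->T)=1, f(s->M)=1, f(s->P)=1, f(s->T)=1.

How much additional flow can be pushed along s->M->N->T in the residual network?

1

Residual capacities along the path: s->M: 1, M->N: 3, N->T: 3.
Minimum is 1.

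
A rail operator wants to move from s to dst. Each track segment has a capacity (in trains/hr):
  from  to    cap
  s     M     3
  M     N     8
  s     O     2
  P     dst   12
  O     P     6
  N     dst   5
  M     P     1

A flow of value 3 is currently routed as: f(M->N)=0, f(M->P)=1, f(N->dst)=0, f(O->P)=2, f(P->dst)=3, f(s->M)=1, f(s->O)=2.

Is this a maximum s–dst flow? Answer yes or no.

No

Residual path s->M->N->dst has bottleneck 2 > 0.
Pushing 2 along it raises the flow to 5, so the given flow is not maximum.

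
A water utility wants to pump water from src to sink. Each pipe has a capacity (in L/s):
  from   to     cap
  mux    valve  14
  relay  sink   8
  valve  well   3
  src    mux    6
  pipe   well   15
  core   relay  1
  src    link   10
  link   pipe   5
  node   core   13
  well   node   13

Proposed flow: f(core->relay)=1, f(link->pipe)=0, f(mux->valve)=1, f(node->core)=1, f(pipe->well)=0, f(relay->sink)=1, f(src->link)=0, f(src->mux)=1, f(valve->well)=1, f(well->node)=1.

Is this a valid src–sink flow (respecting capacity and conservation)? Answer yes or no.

Every edge has 0 ≤ f(e) ≤ cap(e).
At each intermediate node, inflow equals outflow.

Yes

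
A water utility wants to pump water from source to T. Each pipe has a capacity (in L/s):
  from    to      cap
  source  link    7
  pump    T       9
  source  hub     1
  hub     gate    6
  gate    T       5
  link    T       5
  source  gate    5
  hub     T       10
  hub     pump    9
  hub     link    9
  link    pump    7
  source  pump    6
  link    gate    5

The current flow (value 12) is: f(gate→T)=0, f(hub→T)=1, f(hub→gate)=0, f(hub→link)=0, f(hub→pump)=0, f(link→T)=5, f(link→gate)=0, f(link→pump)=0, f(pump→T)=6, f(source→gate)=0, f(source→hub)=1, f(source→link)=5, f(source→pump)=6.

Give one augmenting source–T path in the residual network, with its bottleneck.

Residual along source→gate→T: source→gate: 5, gate→T: 5.
Bottleneck = min = 5.

source→gate→T, bottleneck 5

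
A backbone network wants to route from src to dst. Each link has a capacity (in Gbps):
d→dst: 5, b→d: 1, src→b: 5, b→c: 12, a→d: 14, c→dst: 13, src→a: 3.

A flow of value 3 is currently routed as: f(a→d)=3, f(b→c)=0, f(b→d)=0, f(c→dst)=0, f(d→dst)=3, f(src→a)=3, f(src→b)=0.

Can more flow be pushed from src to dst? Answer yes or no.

Yes

Residual path src→b→d→dst has bottleneck 1 > 0.
Pushing 1 along it raises the flow to 4, so the given flow is not maximum.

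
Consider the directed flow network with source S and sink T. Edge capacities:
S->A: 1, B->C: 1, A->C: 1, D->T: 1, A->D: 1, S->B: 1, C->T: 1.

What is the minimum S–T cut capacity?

2

Max flow = 2 (via 2 augmenting paths).
In the residual at optimum, the set reachable from S is {S}.
Cut edges: S->B (cap 1), S->A (cap 1). Sum = 2.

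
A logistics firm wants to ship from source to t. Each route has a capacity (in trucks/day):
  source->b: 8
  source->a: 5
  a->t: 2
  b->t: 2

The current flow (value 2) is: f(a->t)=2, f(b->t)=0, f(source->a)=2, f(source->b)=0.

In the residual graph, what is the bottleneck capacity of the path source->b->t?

2

Residual capacities along the path: source->b: 8, b->t: 2.
Minimum is 2.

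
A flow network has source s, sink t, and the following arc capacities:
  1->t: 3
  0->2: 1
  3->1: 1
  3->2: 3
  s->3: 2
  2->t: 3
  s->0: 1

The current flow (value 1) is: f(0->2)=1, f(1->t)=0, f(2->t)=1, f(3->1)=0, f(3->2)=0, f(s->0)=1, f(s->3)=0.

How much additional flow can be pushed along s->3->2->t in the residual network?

Residual capacities along the path: s->3: 2, 3->2: 3, 2->t: 2.
Minimum is 2.

2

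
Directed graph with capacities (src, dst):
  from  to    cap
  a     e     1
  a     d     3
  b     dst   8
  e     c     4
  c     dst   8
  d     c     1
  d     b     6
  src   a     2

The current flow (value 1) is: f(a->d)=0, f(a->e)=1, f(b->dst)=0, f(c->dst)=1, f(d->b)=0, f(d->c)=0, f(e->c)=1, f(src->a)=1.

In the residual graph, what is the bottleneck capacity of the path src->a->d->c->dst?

1

Residual capacities along the path: src->a: 1, a->d: 3, d->c: 1, c->dst: 7.
Minimum is 1.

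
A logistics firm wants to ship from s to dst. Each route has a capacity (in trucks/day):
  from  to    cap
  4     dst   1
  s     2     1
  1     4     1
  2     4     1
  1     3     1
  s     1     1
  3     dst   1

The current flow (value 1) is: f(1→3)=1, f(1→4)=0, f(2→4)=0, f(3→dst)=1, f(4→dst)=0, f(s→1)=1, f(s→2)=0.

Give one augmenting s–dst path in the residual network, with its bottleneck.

Residual along s→2→4→dst: s→2: 1, 2→4: 1, 4→dst: 1.
Bottleneck = min = 1.

s→2→4→dst, bottleneck 1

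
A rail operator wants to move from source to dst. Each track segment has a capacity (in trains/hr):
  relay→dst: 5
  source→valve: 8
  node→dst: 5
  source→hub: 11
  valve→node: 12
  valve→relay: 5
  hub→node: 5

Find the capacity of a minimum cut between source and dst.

Max flow = 10 (via 3 augmenting paths).
In the residual at optimum, the set reachable from source is {hub, node, source, valve}.
Cut edges: valve→relay (cap 5), node→dst (cap 5). Sum = 10.

10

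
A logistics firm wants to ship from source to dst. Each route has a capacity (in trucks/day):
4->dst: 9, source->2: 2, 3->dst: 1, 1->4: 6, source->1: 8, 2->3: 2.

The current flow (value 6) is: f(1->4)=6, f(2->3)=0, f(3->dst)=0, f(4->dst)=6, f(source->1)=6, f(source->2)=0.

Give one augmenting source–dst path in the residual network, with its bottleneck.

Residual along source->2->3->dst: source->2: 2, 2->3: 2, 3->dst: 1.
Bottleneck = min = 1.

source->2->3->dst, bottleneck 1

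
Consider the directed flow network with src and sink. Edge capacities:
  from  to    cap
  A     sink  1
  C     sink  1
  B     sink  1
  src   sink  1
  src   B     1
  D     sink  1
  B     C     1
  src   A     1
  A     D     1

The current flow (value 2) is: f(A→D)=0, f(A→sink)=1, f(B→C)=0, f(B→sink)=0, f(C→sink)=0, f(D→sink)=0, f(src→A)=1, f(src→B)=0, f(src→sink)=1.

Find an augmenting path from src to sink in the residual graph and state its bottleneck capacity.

src→B→sink, bottleneck 1

Residual along src→B→sink: src→B: 1, B→sink: 1.
Bottleneck = min = 1.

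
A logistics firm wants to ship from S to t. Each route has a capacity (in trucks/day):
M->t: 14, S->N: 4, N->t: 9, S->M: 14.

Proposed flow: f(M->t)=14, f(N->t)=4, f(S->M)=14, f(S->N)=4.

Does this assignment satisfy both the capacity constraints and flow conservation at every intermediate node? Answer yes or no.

Yes

Every edge has 0 ≤ f(e) ≤ cap(e).
At each intermediate node, inflow equals outflow.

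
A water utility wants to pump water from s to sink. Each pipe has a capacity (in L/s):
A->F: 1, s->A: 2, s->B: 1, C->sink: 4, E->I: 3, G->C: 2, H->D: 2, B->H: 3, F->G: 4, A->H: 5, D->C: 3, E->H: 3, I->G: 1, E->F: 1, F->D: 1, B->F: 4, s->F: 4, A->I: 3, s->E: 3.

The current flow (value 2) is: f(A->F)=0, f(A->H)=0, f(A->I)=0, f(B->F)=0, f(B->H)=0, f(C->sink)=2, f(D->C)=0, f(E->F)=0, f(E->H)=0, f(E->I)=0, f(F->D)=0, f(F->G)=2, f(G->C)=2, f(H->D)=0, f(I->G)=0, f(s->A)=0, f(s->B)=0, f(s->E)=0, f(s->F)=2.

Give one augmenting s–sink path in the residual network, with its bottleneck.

s->F->D->C->sink, bottleneck 1

Residual along s->F->D->C->sink: s->F: 2, F->D: 1, D->C: 3, C->sink: 2.
Bottleneck = min = 1.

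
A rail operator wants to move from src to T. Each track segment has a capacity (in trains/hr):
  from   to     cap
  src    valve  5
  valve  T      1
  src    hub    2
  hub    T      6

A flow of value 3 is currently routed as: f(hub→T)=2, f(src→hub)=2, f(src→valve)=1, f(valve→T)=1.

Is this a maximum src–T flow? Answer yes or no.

Yes

Residual reachable from src: {src, valve}; T is not reachable.
Saturated cut: src→hub, valve→T with total capacity 3 = current flow value. Flow is maximum.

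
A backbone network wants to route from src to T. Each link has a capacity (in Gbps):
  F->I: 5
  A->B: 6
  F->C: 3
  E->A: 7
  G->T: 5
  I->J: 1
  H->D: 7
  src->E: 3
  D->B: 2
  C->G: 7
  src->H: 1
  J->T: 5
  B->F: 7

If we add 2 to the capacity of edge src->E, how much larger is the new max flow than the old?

0

Original max flow = 4.
Even with extra capacity on src->E, another cut of capacity 4 remains binding.
New max flow = 4. Increase = 0.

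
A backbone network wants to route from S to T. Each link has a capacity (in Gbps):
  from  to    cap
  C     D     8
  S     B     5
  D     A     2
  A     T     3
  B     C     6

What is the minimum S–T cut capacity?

Max flow = 2 (via 1 augmenting path).
In the residual at optimum, the set reachable from S is {B, C, D, S}.
Cut edges: D->A (cap 2). Sum = 2.

2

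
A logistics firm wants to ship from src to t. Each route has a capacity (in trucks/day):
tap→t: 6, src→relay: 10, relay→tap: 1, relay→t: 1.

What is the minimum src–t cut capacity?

2

Max flow = 2 (via 2 augmenting paths).
In the residual at optimum, the set reachable from src is {relay, src}.
Cut edges: relay→tap (cap 1), relay→t (cap 1). Sum = 2.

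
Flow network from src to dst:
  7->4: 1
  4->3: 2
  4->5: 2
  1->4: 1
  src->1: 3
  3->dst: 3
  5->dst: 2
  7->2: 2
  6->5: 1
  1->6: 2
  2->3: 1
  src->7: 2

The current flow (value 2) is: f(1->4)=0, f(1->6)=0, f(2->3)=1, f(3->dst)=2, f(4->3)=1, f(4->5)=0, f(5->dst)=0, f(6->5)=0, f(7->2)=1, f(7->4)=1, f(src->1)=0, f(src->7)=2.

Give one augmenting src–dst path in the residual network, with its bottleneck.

Residual along src->1->4->3->dst: src->1: 3, 1->4: 1, 4->3: 1, 3->dst: 1.
Bottleneck = min = 1.

src->1->4->3->dst, bottleneck 1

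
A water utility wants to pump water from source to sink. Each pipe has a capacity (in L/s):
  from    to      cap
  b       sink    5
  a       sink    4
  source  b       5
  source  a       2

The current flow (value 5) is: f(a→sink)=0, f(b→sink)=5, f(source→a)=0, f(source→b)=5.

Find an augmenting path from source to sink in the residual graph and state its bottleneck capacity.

source→a→sink, bottleneck 2

Residual along source→a→sink: source→a: 2, a→sink: 4.
Bottleneck = min = 2.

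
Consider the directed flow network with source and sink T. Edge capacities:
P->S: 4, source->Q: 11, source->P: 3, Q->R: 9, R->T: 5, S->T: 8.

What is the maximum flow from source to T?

Augment source->P->S->T: bottleneck 3. Total 3.
Augment source->Q->R->T: bottleneck 5. Total 8.
No augmenting path remains in the residual graph.

8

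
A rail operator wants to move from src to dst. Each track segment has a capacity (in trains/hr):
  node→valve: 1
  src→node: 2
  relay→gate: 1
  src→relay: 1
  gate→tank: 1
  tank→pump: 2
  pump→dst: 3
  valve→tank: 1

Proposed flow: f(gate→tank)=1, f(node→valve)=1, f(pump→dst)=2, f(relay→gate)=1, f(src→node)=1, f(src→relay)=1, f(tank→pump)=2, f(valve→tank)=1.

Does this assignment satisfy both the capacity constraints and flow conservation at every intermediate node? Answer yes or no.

Every edge has 0 ≤ f(e) ≤ cap(e).
At each intermediate node, inflow equals outflow.

Yes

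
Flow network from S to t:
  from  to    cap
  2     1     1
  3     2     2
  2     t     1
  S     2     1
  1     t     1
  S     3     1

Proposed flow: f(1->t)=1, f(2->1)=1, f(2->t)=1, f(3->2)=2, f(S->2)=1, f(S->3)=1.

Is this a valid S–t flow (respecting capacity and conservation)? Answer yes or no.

Conservation fails at 3: inflow 1 ≠ outflow 2.

No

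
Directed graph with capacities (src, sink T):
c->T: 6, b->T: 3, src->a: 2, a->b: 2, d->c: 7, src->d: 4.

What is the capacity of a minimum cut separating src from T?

Max flow = 6 (via 2 augmenting paths).
In the residual at optimum, the set reachable from src is {src}.
Cut edges: src->d (cap 4), src->a (cap 2). Sum = 6.

6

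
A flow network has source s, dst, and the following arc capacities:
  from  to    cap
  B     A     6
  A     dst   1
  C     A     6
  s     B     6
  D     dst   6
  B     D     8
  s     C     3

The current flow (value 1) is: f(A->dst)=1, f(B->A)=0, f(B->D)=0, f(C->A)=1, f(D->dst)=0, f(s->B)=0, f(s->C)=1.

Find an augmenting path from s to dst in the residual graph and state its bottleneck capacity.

Residual along s->B->D->dst: s->B: 6, B->D: 8, D->dst: 6.
Bottleneck = min = 6.

s->B->D->dst, bottleneck 6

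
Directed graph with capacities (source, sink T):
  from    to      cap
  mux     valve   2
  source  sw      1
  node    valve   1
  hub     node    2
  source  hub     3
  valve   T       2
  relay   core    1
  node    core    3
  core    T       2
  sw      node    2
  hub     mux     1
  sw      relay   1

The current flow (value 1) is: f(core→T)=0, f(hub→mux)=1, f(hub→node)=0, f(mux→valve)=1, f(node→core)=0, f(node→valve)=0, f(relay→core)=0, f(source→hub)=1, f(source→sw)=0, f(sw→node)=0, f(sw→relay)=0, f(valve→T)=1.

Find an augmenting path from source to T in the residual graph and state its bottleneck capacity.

Residual along source→hub→node→valve→T: source→hub: 2, hub→node: 2, node→valve: 1, valve→T: 1.
Bottleneck = min = 1.

source→hub→node→valve→T, bottleneck 1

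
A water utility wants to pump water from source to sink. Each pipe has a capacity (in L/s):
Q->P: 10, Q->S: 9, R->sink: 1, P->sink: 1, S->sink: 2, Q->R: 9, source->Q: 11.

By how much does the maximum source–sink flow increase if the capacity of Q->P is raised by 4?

0

Original max flow = 4.
Edge Q->P does not cross the min cut (source side {P, Q, R, S, source}), so extra capacity there cannot help.
New max flow = 4. Increase = 0.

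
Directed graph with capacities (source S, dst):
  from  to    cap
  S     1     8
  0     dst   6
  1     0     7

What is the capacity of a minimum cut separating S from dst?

6

Max flow = 6 (via 1 augmenting path).
In the residual at optimum, the set reachable from S is {0, 1, S}.
Cut edges: 0→dst (cap 6). Sum = 6.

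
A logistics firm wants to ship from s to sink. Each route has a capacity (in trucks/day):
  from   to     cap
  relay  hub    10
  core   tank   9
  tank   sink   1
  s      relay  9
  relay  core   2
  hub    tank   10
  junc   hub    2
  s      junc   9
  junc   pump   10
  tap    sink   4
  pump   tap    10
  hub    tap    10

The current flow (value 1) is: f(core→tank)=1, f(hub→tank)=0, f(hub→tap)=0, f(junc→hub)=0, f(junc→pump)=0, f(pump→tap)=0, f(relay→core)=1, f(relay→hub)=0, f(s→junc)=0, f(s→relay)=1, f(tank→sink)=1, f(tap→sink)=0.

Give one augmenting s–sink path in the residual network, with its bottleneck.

Residual along s→relay→hub→tap→sink: s→relay: 8, relay→hub: 10, hub→tap: 10, tap→sink: 4.
Bottleneck = min = 4.

s→relay→hub→tap→sink, bottleneck 4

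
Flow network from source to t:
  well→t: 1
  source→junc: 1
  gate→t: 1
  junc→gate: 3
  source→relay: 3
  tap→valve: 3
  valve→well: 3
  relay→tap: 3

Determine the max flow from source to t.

Augment source→junc→gate→t: bottleneck 1. Total 1.
Augment source→relay→tap→valve→well→t: bottleneck 1. Total 2.
No augmenting path remains in the residual graph.

2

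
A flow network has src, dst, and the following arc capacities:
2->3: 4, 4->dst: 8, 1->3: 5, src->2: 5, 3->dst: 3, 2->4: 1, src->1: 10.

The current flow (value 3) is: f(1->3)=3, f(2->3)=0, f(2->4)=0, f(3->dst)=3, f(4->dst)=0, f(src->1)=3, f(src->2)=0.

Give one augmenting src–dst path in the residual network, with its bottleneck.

src->2->4->dst, bottleneck 1

Residual along src->2->4->dst: src->2: 5, 2->4: 1, 4->dst: 8.
Bottleneck = min = 1.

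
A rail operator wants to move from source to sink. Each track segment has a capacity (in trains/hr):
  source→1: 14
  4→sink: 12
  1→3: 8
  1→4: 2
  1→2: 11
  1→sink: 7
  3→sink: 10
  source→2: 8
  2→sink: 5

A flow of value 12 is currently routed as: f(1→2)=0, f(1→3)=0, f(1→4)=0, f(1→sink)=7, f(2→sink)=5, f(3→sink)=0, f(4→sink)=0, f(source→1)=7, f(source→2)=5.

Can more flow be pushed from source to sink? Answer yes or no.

Yes

Residual path source→1→3→sink has bottleneck 7 > 0.
Pushing 7 along it raises the flow to 19, so the given flow is not maximum.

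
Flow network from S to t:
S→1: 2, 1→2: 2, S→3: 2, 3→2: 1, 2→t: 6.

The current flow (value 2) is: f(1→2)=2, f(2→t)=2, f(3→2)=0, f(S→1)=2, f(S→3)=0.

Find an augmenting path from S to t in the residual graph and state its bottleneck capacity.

S→3→2→t, bottleneck 1

Residual along S→3→2→t: S→3: 2, 3→2: 1, 2→t: 4.
Bottleneck = min = 1.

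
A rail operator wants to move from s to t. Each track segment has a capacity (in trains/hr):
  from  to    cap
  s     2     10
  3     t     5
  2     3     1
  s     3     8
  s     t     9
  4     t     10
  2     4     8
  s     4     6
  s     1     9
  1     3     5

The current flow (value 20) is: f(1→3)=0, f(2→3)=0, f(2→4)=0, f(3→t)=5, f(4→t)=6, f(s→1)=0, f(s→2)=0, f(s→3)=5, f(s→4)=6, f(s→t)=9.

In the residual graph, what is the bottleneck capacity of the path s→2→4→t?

4

Residual capacities along the path: s→2: 10, 2→4: 8, 4→t: 4.
Minimum is 4.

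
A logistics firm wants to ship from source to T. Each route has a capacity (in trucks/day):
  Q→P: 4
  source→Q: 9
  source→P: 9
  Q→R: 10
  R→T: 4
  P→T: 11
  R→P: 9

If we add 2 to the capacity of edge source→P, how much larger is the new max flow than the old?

0

Original max flow = 15.
Edge source→P does not cross the min cut (source side {P, Q, R, source}), so extra capacity there cannot help.
New max flow = 15. Increase = 0.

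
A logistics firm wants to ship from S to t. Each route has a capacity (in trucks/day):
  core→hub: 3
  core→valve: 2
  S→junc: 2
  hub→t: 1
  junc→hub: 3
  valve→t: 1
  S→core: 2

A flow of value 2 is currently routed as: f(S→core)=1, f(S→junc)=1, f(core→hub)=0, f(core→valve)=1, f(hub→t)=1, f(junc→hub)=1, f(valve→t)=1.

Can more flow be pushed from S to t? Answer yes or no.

Residual reachable from S: {S, core, hub, junc, valve}; t is not reachable.
Saturated cut: hub→t, valve→t with total capacity 2 = current flow value. Flow is maximum.

No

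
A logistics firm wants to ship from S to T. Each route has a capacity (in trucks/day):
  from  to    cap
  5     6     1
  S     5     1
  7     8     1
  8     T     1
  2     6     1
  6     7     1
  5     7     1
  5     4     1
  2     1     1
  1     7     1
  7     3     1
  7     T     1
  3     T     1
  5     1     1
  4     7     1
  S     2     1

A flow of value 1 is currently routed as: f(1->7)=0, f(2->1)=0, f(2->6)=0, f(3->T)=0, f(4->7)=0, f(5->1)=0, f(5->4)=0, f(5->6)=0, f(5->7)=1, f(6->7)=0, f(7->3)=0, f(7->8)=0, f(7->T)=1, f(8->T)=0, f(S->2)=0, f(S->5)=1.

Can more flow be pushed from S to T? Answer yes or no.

Yes

Residual path S->2->6->7->3->T has bottleneck 1 > 0.
Pushing 1 along it raises the flow to 2, so the given flow is not maximum.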